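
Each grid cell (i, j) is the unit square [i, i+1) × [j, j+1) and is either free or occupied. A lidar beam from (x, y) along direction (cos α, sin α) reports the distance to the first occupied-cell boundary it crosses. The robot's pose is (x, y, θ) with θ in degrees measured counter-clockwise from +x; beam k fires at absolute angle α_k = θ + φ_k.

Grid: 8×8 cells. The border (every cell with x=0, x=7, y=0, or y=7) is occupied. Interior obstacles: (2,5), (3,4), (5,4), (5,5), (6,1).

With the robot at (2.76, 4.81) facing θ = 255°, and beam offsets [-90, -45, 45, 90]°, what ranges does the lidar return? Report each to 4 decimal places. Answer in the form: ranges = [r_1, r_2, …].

ranges = [0.7341, 2.0323, 0.4800, 0.2485]

beam 1: φ=-90°, α=165°
  dir = (cos 165°, sin 165°) = (-0.9659, 0.2588); from cell (2,4)
  next x-line at t=0.7868, next y-line at t=0.7341; Δt_x=1.0353, Δt_y=3.8637
    y: enter (2,5) at t=0.7341 ← occupied
  → r_1 = 0.7341
beam 2: φ=-45°, α=210°
  dir = (cos 210°, sin 210°) = (-0.8660, -0.5000); from cell (2,4)
  next x-line at t=0.8776, next y-line at t=1.6200; Δt_x=1.1547, Δt_y=2.0000
    x: enter (1,4) at t=0.8776
    y: enter (1,3) at t=1.6200
    x: enter (0,3) at t=2.0323 ← occupied
  → r_2 = 2.0323
beam 3: φ=45°, α=300°
  dir = (cos 300°, sin 300°) = (0.5000, -0.8660); from cell (2,4)
  next x-line at t=0.4800, next y-line at t=0.9353; Δt_x=2.0000, Δt_y=1.1547
    x: enter (3,4) at t=0.4800 ← occupied
  → r_3 = 0.4800
beam 4: φ=90°, α=345°
  dir = (cos 345°, sin 345°) = (0.9659, -0.2588); from cell (2,4)
  next x-line at t=0.2485, next y-line at t=3.1296; Δt_x=1.0353, Δt_y=3.8637
    x: enter (3,4) at t=0.2485 ← occupied
  → r_4 = 0.2485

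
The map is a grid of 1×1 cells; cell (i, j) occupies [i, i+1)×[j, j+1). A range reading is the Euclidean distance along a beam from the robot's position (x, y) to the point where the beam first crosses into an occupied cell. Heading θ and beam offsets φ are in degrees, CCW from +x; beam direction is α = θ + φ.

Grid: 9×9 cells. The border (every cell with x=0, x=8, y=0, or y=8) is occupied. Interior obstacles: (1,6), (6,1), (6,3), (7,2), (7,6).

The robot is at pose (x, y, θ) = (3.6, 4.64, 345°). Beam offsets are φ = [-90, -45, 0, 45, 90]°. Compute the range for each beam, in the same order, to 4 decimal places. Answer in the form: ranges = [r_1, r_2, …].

ranges = [3.7684, 4.2031, 2.4847, 3.9260, 3.4785]

beam 1: φ=-90°, α=255°
  d=(-0.2588,-0.9659)  start (3,4)  tX=2.3182 tY=0.6626  stride 1/|dx|=3.8637 1/|dy|=1.0353
    cross y-line → (3,3), t=0.6626
    cross y-line → (3,2), t=1.6979
    cross x-line → (2,2), t=2.3182
    cross y-line → (2,1), t=2.7331
    cross y-line → (2,0), t=3.7684 (wall)
  → r_1 = 3.7684
beam 2: φ=-45°, α=300°
  d=(0.5000,-0.8660)  start (3,4)  tX=0.8000 tY=0.7390  stride 1/|dx|=2.0000 1/|dy|=1.1547
    cross y-line → (3,3), t=0.7390
    cross x-line → (4,3), t=0.8000
    cross y-line → (4,2), t=1.8937
    cross x-line → (5,2), t=2.8000
    cross y-line → (5,1), t=3.0484
    cross y-line → (5,0), t=4.2031 (wall)
  → r_2 = 4.2031
beam 3: φ=0°, α=345°
  d=(0.9659,-0.2588)  start (3,4)  tX=0.4141 tY=2.4728  stride 1/|dx|=1.0353 1/|dy|=3.8637
    cross x-line → (4,4), t=0.4141
    cross x-line → (5,4), t=1.4494
    cross y-line → (5,3), t=2.4728
    cross x-line → (6,3), t=2.4847 (wall)
  → r_3 = 2.4847
beam 4: φ=45°, α=30°
  d=(0.8660,0.5000)  start (3,4)  tX=0.4619 tY=0.7200  stride 1/|dx|=1.1547 1/|dy|=2.0000
    cross x-line → (4,4), t=0.4619
    cross y-line → (4,5), t=0.7200
    cross x-line → (5,5), t=1.6166
    cross y-line → (5,6), t=2.7200
    cross x-line → (6,6), t=2.7713
    cross x-line → (7,6), t=3.9260 (wall)
  → r_4 = 3.9260
beam 5: φ=90°, α=75°
  d=(0.2588,0.9659)  start (3,4)  tX=1.5455 tY=0.3727  stride 1/|dx|=3.8637 1/|dy|=1.0353
    cross y-line → (3,5), t=0.3727
    cross y-line → (3,6), t=1.4080
    cross x-line → (4,6), t=1.5455
    cross y-line → (4,7), t=2.4433
    cross y-line → (4,8), t=3.4785 (wall)
  → r_5 = 3.4785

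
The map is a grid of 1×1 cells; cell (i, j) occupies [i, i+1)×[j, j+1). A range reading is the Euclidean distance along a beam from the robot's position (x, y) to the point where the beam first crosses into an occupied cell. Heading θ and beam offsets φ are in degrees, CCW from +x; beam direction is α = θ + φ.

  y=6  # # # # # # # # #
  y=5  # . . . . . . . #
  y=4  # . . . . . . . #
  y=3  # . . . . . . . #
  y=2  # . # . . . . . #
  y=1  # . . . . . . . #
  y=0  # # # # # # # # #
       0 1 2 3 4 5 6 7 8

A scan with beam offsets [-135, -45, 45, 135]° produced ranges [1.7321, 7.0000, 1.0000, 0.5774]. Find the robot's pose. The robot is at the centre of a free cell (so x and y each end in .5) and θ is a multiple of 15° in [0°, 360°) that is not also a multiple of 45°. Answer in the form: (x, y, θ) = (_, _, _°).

The pose lattice has 34·16 = 544 candidates. Test each by forward raycasting.
  (5.5, 3.5, 195°): beam 1 = 2.8868 ≠ 1.7321 ✗
  (1.5, 5.5, 15°): beam 1 = 1.0000 ≠ 1.7321 ✗
  (7.5, 3.5, 120°): beam 1 = 0.5176 ≠ 1.7321 ✗
  (7.5, 1.5, 60°): beam 1 = 0.5176 ≠ 1.7321 ✗
  …
  (7.5, 4.5, 255°): r_1=1.7321, r_2=7.0000, r_3=1.0000, r_4=0.5774 — all match ✓
No second candidate reproduces the full scan.

(x, y, θ) = (7.5, 4.5, 255°)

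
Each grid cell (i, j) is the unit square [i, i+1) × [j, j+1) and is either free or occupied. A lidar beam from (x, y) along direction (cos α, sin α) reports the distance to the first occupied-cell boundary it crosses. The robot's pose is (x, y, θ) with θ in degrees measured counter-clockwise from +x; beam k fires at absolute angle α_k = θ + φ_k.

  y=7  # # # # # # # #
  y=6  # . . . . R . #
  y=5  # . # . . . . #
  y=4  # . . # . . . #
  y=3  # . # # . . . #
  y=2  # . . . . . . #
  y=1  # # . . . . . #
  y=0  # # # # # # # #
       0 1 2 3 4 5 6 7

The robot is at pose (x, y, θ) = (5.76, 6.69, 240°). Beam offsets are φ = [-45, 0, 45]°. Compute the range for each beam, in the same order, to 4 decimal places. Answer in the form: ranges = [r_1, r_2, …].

beam 1: φ=-45°, α=195°
  cosα=-0.9659 sinα=-0.2588 | (5,6) | tMaxX 0.7868 tMaxY 2.6660 | tΔX 1.0353 tΔY 3.8637
    t=0.7868 [x] (4,6)
    t=1.8221 [x] (3,6)
    t=2.6660 [y] (3,5)
    t=2.8574 [x] (2,5) — stop
  → r_1 = 2.8574
beam 2: φ=0°, α=240°
  cosα=-0.5000 sinα=-0.8660 | (5,6) | tMaxX 1.5200 tMaxY 0.7967 | tΔX 2.0000 tΔY 1.1547
    t=0.7967 [y] (5,5)
    t=1.5200 [x] (4,5)
    t=1.9514 [y] (4,4)
    t=3.1061 [y] (4,3)
    t=3.5200 [x] (3,3) — stop
  → r_2 = 3.5200
beam 3: φ=45°, α=285°
  cosα=0.2588 sinα=-0.9659 | (5,6) | tMaxX 0.9273 tMaxY 0.7143 | tΔX 3.8637 tΔY 1.0353
    t=0.7143 [y] (5,5)
    t=0.9273 [x] (6,5)
    t=1.7496 [y] (6,4)
    t=2.7849 [y] (6,3)
    t=3.8202 [y] (6,2)
    t=4.7910 [x] (7,2) — stop
  → r_3 = 4.7910

ranges = [2.8574, 3.5200, 4.7910]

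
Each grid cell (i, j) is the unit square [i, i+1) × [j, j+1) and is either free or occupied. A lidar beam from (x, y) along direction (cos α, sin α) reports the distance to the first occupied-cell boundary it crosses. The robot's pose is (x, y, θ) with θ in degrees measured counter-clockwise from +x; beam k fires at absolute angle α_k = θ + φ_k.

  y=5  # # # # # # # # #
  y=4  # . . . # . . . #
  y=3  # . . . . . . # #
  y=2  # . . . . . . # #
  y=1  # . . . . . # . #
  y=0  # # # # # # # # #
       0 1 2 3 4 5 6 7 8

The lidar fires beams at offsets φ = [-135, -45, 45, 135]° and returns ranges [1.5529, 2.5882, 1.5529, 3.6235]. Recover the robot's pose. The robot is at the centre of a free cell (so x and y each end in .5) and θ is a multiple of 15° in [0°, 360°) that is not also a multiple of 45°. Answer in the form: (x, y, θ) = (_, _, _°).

Enumerate (i+0.5, j+0.5, θ) over the 24 free cells and 16 admissible headings. For each, cast all 4 beams and compare to the given ranges.
  (5.5, 3.5, 15°): beam 1 = 2.8868 ≠ 1.5529 ✗
  (3.5, 1.5, 210°): beam 1 = 2.5882 ≠ 1.5529 ✗
  (7.5, 1.5, 240°): beam 1 = 0.5176 ≠ 1.5529 ✗
  (3.5, 4.5, 255°): beam 1 = 0.5774 ≠ 1.5529 ✗
  (4.5, 1.5, 105°): beam 1 = 1.0000 ≠ 1.5529 ✗
  …
  (4.5, 2.5, 60°): r_1=1.5529, r_2=2.5882, r_3=1.5529, r_4=3.6235 — all match ✓
Only this pose fits every beam.

(x, y, θ) = (4.5, 2.5, 60°)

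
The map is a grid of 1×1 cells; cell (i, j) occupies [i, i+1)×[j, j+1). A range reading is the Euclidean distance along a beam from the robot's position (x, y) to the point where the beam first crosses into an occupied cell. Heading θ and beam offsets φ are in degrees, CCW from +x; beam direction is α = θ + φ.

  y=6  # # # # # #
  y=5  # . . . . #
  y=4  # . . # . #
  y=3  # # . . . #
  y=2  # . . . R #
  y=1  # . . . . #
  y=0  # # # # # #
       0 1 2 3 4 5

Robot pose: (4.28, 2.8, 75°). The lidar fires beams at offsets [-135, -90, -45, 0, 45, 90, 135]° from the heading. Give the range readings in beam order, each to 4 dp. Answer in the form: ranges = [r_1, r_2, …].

ranges = [1.4400, 0.7454, 0.8314, 2.7819, 1.3856, 2.3604, 3.6000]

beam 1: φ=-135°, α=300°
  d=(0.5000,-0.8660)  start (4,2)  tX=1.4400 tY=0.9238  stride 1/|dx|=2.0000 1/|dy|=1.1547
    cross y-line → (4,1), t=0.9238
    cross x-line → (5,1), t=1.4400 (wall)
  → r_1 = 1.4400
beam 2: φ=-90°, α=345°
  d=(0.9659,-0.2588)  start (4,2)  tX=0.7454 tY=3.0910  stride 1/|dx|=1.0353 1/|dy|=3.8637
    cross x-line → (5,2), t=0.7454 (wall)
  → r_2 = 0.7454
beam 3: φ=-45°, α=30°
  d=(0.8660,0.5000)  start (4,2)  tX=0.8314 tY=0.4000  stride 1/|dx|=1.1547 1/|dy|=2.0000
    cross y-line → (4,3), t=0.4000
    cross x-line → (5,3), t=0.8314 (wall)
  → r_3 = 0.8314
beam 4: φ=0°, α=75°
  d=(0.2588,0.9659)  start (4,2)  tX=2.7819 tY=0.2071  stride 1/|dx|=3.8637 1/|dy|=1.0353
    cross y-line → (4,3), t=0.2071
    cross y-line → (4,4), t=1.2423
    cross y-line → (4,5), t=2.2776
    cross x-line → (5,5), t=2.7819 (wall)
  → r_4 = 2.7819
beam 5: φ=45°, α=120°
  d=(-0.5000,0.8660)  start (4,2)  tX=0.5600 tY=0.2309  stride 1/|dx|=2.0000 1/|dy|=1.1547
    cross y-line → (4,3), t=0.2309
    cross x-line → (3,3), t=0.5600
    cross y-line → (3,4), t=1.3856 (wall)
  → r_5 = 1.3856
beam 6: φ=90°, α=165°
  d=(-0.9659,0.2588)  start (4,2)  tX=0.2899 tY=0.7727  stride 1/|dx|=1.0353 1/|dy|=3.8637
    cross x-line → (3,2), t=0.2899
    cross y-line → (3,3), t=0.7727
    cross x-line → (2,3), t=1.3252
    cross x-line → (1,3), t=2.3604 (wall)
  → r_6 = 2.3604
beam 7: φ=135°, α=210°
  d=(-0.8660,-0.5000)  start (4,2)  tX=0.3233 tY=1.6000  stride 1/|dx|=1.1547 1/|dy|=2.0000
    cross x-line → (3,2), t=0.3233
    cross x-line → (2,2), t=1.4780
    cross y-line → (2,1), t=1.6000
    cross x-line → (1,1), t=2.6327
    cross y-line → (1,0), t=3.6000 (wall)
  → r_7 = 3.6000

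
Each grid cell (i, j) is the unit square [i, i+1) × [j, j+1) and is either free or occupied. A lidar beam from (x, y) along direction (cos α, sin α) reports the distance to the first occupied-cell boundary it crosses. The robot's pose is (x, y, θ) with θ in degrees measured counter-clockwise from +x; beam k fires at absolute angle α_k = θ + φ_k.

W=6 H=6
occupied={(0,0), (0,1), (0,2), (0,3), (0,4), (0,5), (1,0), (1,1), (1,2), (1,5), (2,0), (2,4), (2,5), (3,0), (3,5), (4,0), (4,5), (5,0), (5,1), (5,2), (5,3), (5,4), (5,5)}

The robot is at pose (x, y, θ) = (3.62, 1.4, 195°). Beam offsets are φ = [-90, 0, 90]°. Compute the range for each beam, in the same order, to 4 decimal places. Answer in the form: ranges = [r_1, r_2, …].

ranges = [2.6917, 1.5455, 0.4141]

beam 1: φ=-90°, α=105°
  cosα=-0.2588 sinα=0.9659 | (3,1) | tMaxX 2.3955 tMaxY 0.6212 | tΔX 3.8637 tΔY 1.0353
    t=0.6212 [y] (3,2)
    t=1.6564 [y] (3,3)
    t=2.3955 [x] (2,3)
    t=2.6917 [y] (2,4) — stop
  → r_1 = 2.6917
beam 2: φ=0°, α=195°
  cosα=-0.9659 sinα=-0.2588 | (3,1) | tMaxX 0.6419 tMaxY 1.5455 | tΔX 1.0353 tΔY 3.8637
    t=0.6419 [x] (2,1)
    t=1.5455 [y] (2,0) — stop
  → r_2 = 1.5455
beam 3: φ=90°, α=285°
  cosα=0.2588 sinα=-0.9659 | (3,1) | tMaxX 1.4682 tMaxY 0.4141 | tΔX 3.8637 tΔY 1.0353
    t=0.4141 [y] (3,0) — stop
  → r_3 = 0.4141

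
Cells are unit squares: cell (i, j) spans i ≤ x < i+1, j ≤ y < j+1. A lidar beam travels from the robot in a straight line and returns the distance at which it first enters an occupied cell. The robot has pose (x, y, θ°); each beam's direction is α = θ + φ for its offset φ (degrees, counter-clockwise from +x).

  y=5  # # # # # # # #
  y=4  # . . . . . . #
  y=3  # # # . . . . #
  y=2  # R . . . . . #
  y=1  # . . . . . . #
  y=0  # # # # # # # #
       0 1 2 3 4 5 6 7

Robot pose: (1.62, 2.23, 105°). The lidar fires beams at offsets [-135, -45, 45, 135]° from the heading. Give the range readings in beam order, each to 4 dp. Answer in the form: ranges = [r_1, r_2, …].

ranges = [2.4600, 0.8891, 0.7159, 1.2400]

beam 1: φ=-135°, α=330°
  direction (0.8660, -0.5000); cell (1,2); t to first gridline: x 0.4388, y 0.4600 (then +1.1547 / +2.0000)
    (2,2) via x @ 0.4388
    (2,1) via y @ 0.4600
    (3,1) via x @ 1.5935
    (3,0) via y @ 2.4600  # hit
  → r_1 = 2.4600
beam 2: φ=-45°, α=60°
  direction (0.5000, 0.8660); cell (1,2); t to first gridline: x 0.7600, y 0.8891 (then +2.0000 / +1.1547)
    (2,2) via x @ 0.7600
    (2,3) via y @ 0.8891  # hit
  → r_2 = 0.8891
beam 3: φ=45°, α=150°
  direction (-0.8660, 0.5000); cell (1,2); t to first gridline: x 0.7159, y 1.5400 (then +1.1547 / +2.0000)
    (0,2) via x @ 0.7159  # hit
  → r_3 = 0.7159
beam 4: φ=135°, α=240°
  direction (-0.5000, -0.8660); cell (1,2); t to first gridline: x 1.2400, y 0.2656 (then +2.0000 / +1.1547)
    (1,1) via y @ 0.2656
    (0,1) via x @ 1.2400  # hit
  → r_4 = 1.2400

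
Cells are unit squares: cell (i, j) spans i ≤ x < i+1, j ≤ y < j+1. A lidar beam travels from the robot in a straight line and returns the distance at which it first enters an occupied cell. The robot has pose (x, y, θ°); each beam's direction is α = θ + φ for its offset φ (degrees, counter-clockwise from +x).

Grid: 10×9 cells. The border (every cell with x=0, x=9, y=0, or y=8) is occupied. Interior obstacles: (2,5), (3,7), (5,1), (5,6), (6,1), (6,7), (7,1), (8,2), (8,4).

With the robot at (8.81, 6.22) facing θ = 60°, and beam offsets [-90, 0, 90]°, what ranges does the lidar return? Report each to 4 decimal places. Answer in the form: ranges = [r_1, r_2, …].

beam 1: φ=-90°, α=330°
  d=(0.8660,-0.5000)  start (8,6)  tX=0.2194 tY=0.4400  stride 1/|dx|=1.1547 1/|dy|=2.0000
    cross x-line → (9,6), t=0.2194 (wall)
  → r_1 = 0.2194
beam 2: φ=0°, α=60°
  d=(0.5000,0.8660)  start (8,6)  tX=0.3800 tY=0.9007  stride 1/|dx|=2.0000 1/|dy|=1.1547
    cross x-line → (9,6), t=0.3800 (wall)
  → r_2 = 0.3800
beam 3: φ=90°, α=150°
  d=(-0.8660,0.5000)  start (8,6)  tX=0.9353 tY=1.5600  stride 1/|dx|=1.1547 1/|dy|=2.0000
    cross x-line → (7,6), t=0.9353
    cross y-line → (7,7), t=1.5600
    cross x-line → (6,7), t=2.0900 (wall)
  → r_3 = 2.0900

ranges = [0.2194, 0.3800, 2.0900]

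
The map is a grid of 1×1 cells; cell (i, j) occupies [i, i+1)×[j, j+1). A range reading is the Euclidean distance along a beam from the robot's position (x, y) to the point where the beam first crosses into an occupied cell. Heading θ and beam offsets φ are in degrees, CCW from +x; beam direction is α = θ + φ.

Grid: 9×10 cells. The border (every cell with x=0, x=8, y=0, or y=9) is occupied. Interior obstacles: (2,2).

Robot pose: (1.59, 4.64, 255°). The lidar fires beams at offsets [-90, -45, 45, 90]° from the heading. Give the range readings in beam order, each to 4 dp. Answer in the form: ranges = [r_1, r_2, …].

beam 1: φ=-90°, α=165°
  cosα=-0.9659 sinα=0.2588 | (1,4) | tMaxX 0.6108 tMaxY 1.3909 | tΔX 1.0353 tΔY 3.8637
    t=0.6108 [x] (0,4) — stop
  → r_1 = 0.6108
beam 2: φ=-45°, α=210°
  cosα=-0.8660 sinα=-0.5000 | (1,4) | tMaxX 0.6813 tMaxY 1.2800 | tΔX 1.1547 tΔY 2.0000
    t=0.6813 [x] (0,4) — stop
  → r_2 = 0.6813
beam 3: φ=45°, α=300°
  cosα=0.5000 sinα=-0.8660 | (1,4) | tMaxX 0.8200 tMaxY 0.7390 | tΔX 2.0000 tΔY 1.1547
    t=0.7390 [y] (1,3)
    t=0.8200 [x] (2,3)
    t=1.8937 [y] (2,2) — stop
  → r_3 = 1.8937
beam 4: φ=90°, α=345°
  cosα=0.9659 sinα=-0.2588 | (1,4) | tMaxX 0.4245 tMaxY 2.4728 | tΔX 1.0353 tΔY 3.8637
    t=0.4245 [x] (2,4)
    t=1.4597 [x] (3,4)
    t=2.4728 [y] (3,3)
    t=2.4950 [x] (4,3)
    t=3.5303 [x] (5,3)
    t=4.5656 [x] (6,3)
    t=5.6008 [x] (7,3)
    t=6.3365 [y] (7,2)
    t=6.6361 [x] (8,2) — stop
  → r_4 = 6.6361

ranges = [0.6108, 0.6813, 1.8937, 6.6361]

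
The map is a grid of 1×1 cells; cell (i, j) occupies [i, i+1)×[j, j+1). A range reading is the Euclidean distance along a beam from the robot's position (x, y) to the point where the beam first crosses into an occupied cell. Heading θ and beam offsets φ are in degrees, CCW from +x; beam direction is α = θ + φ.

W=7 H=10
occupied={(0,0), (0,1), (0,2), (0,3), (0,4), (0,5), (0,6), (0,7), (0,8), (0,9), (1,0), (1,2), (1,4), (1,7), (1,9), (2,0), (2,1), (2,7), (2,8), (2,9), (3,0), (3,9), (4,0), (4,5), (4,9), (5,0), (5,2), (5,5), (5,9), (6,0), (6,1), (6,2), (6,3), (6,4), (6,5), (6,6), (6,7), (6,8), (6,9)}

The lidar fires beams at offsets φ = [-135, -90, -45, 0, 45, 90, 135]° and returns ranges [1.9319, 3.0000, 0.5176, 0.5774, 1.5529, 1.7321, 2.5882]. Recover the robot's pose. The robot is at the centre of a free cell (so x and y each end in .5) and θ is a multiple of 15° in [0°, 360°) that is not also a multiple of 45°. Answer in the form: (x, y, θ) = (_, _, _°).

Candidates: 31 free-cell centres × 16 headings = 496 poses. Raycast each; keep the one whose scan matches to 4 dp.
  (4.5, 3.5, 150°): beam 1 = 1.5529 ≠ 1.9319 ✗
  (3.5, 8.5, 165°): beam 1 = 1.0000 ≠ 1.9319 ✗
  (4.5, 3.5, 345°): beam 1 = 2.8868 ≠ 1.9319 ✗
  (3.5, 6.5, 285°): beam 1 = 1.0000 ≠ 1.9319 ✗
  …
  (4.5, 6.5, 300°): r_1=1.9319, r_2=3.0000, r_3=0.5176, r_4=0.5774, r_5=1.5529, r_6=1.7321, r_7=2.5882 — all match ✓
No second candidate reproduces the full scan.

(x, y, θ) = (4.5, 6.5, 300°)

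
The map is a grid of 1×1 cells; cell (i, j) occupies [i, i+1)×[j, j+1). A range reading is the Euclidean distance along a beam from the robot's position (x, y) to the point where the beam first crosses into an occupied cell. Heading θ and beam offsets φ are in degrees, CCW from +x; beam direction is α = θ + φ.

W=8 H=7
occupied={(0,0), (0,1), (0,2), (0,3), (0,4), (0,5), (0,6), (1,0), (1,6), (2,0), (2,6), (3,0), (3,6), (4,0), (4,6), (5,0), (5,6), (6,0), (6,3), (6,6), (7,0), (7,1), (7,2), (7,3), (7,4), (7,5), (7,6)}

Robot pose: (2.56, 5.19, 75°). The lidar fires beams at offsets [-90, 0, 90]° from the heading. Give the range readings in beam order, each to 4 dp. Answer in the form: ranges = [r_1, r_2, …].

beam 1: φ=-90°, α=345°
  d=(0.9659,-0.2588)  start (2,5)  tX=0.4555 tY=0.7341  stride 1/|dx|=1.0353 1/|dy|=3.8637
    cross x-line → (3,5), t=0.4555
    cross y-line → (3,4), t=0.7341
    cross x-line → (4,4), t=1.4908
    cross x-line → (5,4), t=2.5261
    cross x-line → (6,4), t=3.5614
    cross x-line → (7,4), t=4.5966 (wall)
  → r_1 = 4.5966
beam 2: φ=0°, α=75°
  d=(0.2588,0.9659)  start (2,5)  tX=1.7000 tY=0.8386  stride 1/|dx|=3.8637 1/|dy|=1.0353
    cross y-line → (2,6), t=0.8386 (wall)
  → r_2 = 0.8386
beam 3: φ=90°, α=165°
  d=(-0.9659,0.2588)  start (2,5)  tX=0.5798 tY=3.1296  stride 1/|dx|=1.0353 1/|dy|=3.8637
    cross x-line → (1,5), t=0.5798
    cross x-line → (0,5), t=1.6150 (wall)
  → r_3 = 1.6150

ranges = [4.5966, 0.8386, 1.6150]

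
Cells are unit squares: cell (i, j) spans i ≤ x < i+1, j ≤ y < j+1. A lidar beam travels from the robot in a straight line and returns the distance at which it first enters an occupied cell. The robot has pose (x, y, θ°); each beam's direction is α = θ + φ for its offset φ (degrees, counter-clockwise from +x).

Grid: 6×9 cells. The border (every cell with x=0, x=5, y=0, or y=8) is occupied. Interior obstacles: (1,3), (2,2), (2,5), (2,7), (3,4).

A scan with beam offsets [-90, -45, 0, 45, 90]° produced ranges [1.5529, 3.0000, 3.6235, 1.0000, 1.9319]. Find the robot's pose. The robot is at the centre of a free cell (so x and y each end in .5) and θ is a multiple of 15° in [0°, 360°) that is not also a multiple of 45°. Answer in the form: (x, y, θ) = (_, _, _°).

The pose lattice has 23·16 = 368 candidates. Test each by forward raycasting.
  (1.5, 2.5, 330°): beam 1 = 1.0000 ≠ 1.5529 ✗
  (3.5, 7.5, 15°): beam 1 = 5.7956 ≠ 1.5529 ✗
  (3.5, 7.5, 240°): beam 1 = 0.5774 ≠ 1.5529 ✗
  (4.5, 2.5, 150°): beam 1 = 1.0000 ≠ 1.5529 ✗
  (4.5, 4.5, 15°): beam 1 = 1.9319 ≠ 1.5529 ✗
  …
  (3.5, 1.5, 105°): r_1=1.5529, r_2=3.0000, r_3=3.6235, r_4=1.0000, r_5=1.9319 — all match ✓
Only this pose fits every beam.

(x, y, θ) = (3.5, 1.5, 105°)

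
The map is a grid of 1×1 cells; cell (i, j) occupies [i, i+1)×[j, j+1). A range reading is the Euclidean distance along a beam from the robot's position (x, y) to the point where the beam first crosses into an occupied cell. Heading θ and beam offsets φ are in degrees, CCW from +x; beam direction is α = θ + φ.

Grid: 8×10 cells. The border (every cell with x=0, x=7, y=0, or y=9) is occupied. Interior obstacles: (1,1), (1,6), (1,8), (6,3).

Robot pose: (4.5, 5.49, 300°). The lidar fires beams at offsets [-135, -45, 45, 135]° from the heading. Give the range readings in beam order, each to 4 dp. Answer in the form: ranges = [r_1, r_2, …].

beam 1: φ=-135°, α=165°
  dir = (cos 165°, sin 165°) = (-0.9659, 0.2588); from cell (4,5)
  next x-line at t=0.5176, next y-line at t=1.9705; Δt_x=1.0353, Δt_y=3.8637
    x: enter (3,5) at t=0.5176
    x: enter (2,5) at t=1.5529
    y: enter (2,6) at t=1.9705
    x: enter (1,6) at t=2.5882 ← occupied
  → r_1 = 2.5882
beam 2: φ=-45°, α=255°
  dir = (cos 255°, sin 255°) = (-0.2588, -0.9659); from cell (4,5)
  next x-line at t=1.9319, next y-line at t=0.5073; Δt_x=3.8637, Δt_y=1.0353
    y: enter (4,4) at t=0.5073
    y: enter (4,3) at t=1.5426
    x: enter (3,3) at t=1.9319
    y: enter (3,2) at t=2.5778
    y: enter (3,1) at t=3.6131
    y: enter (3,0) at t=4.6484 ← occupied
  → r_2 = 4.6484
beam 3: φ=45°, α=345°
  dir = (cos 345°, sin 345°) = (0.9659, -0.2588); from cell (4,5)
  next x-line at t=0.5176, next y-line at t=1.8932; Δt_x=1.0353, Δt_y=3.8637
    x: enter (5,5) at t=0.5176
    x: enter (6,5) at t=1.5529
    y: enter (6,4) at t=1.8932
    x: enter (7,4) at t=2.5882 ← occupied
  → r_3 = 2.5882
beam 4: φ=135°, α=75°
  dir = (cos 75°, sin 75°) = (0.2588, 0.9659); from cell (4,5)
  next x-line at t=1.9319, next y-line at t=0.5280; Δt_x=3.8637, Δt_y=1.0353
    y: enter (4,6) at t=0.5280
    y: enter (4,7) at t=1.5633
    x: enter (5,7) at t=1.9319
    y: enter (5,8) at t=2.5985
    y: enter (5,9) at t=3.6338 ← occupied
  → r_4 = 3.6338

ranges = [2.5882, 4.6484, 2.5882, 3.6338]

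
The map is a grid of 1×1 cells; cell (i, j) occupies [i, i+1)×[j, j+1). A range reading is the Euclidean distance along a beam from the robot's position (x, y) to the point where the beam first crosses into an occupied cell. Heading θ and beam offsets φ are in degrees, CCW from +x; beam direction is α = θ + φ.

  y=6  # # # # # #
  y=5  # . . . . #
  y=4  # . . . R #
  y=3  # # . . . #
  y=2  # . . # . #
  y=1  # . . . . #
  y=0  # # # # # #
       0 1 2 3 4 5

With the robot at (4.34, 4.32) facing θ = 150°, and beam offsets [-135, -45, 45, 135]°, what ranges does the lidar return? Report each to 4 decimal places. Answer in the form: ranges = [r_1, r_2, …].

ranges = [0.6833, 1.7393, 2.4225, 2.5500]

beam 1: φ=-135°, α=15°
  d=(0.9659,0.2588)  start (4,4)  tX=0.6833 tY=2.6273  stride 1/|dx|=1.0353 1/|dy|=3.8637
    cross x-line → (5,4), t=0.6833 (wall)
  → r_1 = 0.6833
beam 2: φ=-45°, α=105°
  d=(-0.2588,0.9659)  start (4,4)  tX=1.3137 tY=0.7040  stride 1/|dx|=3.8637 1/|dy|=1.0353
    cross y-line → (4,5), t=0.7040
    cross x-line → (3,5), t=1.3137
    cross y-line → (3,6), t=1.7393 (wall)
  → r_2 = 1.7393
beam 3: φ=45°, α=195°
  d=(-0.9659,-0.2588)  start (4,4)  tX=0.3520 tY=1.2364  stride 1/|dx|=1.0353 1/|dy|=3.8637
    cross x-line → (3,4), t=0.3520
    cross y-line → (3,3), t=1.2364
    cross x-line → (2,3), t=1.3873
    cross x-line → (1,3), t=2.4225 (wall)
  → r_3 = 2.4225
beam 4: φ=135°, α=285°
  d=(0.2588,-0.9659)  start (4,4)  tX=2.5500 tY=0.3313  stride 1/|dx|=3.8637 1/|dy|=1.0353
    cross y-line → (4,3), t=0.3313
    cross y-line → (4,2), t=1.3666
    cross y-line → (4,1), t=2.4018
    cross x-line → (5,1), t=2.5500 (wall)
  → r_4 = 2.5500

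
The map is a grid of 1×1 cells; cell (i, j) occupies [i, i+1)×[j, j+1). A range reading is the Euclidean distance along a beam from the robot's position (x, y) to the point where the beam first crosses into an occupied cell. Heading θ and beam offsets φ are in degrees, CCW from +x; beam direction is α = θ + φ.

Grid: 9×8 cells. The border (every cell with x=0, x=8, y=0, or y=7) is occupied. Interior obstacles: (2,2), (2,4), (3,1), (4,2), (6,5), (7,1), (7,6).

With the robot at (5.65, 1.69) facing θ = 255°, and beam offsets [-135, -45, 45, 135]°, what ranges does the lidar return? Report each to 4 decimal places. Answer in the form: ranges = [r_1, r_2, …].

ranges = [1.3000, 1.3800, 0.7967, 2.7135]

beam 1: φ=-135°, α=120°
  dir = (cos 120°, sin 120°) = (-0.5000, 0.8660); from cell (5,1)
  next x-line at t=1.3000, next y-line at t=0.3580; Δt_x=2.0000, Δt_y=1.1547
    y: enter (5,2) at t=0.3580
    x: enter (4,2) at t=1.3000 ← occupied
  → r_1 = 1.3000
beam 2: φ=-45°, α=210°
  dir = (cos 210°, sin 210°) = (-0.8660, -0.5000); from cell (5,1)
  next x-line at t=0.7506, next y-line at t=1.3800; Δt_x=1.1547, Δt_y=2.0000
    x: enter (4,1) at t=0.7506
    y: enter (4,0) at t=1.3800 ← occupied
  → r_2 = 1.3800
beam 3: φ=45°, α=300°
  dir = (cos 300°, sin 300°) = (0.5000, -0.8660); from cell (5,1)
  next x-line at t=0.7000, next y-line at t=0.7967; Δt_x=2.0000, Δt_y=1.1547
    x: enter (6,1) at t=0.7000
    y: enter (6,0) at t=0.7967 ← occupied
  → r_3 = 0.7967
beam 4: φ=135°, α=30°
  dir = (cos 30°, sin 30°) = (0.8660, 0.5000); from cell (5,1)
  next x-line at t=0.4041, next y-line at t=0.6200; Δt_x=1.1547, Δt_y=2.0000
    x: enter (6,1) at t=0.4041
    y: enter (6,2) at t=0.6200
    x: enter (7,2) at t=1.5588
    y: enter (7,3) at t=2.6200
    x: enter (8,3) at t=2.7135 ← occupied
  → r_4 = 2.7135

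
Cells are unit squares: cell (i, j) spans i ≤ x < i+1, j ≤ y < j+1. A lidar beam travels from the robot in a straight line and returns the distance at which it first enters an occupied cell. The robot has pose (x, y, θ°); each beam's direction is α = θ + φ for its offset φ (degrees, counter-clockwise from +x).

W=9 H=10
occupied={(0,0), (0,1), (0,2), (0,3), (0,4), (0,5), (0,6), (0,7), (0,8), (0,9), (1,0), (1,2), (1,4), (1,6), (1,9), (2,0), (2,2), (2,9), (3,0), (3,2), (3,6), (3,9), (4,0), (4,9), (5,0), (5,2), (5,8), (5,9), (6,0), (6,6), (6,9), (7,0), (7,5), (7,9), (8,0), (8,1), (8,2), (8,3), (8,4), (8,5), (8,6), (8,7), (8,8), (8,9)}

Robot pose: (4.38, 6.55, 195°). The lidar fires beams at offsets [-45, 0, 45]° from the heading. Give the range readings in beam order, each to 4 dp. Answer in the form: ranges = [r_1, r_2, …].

beam 1: φ=-45°, α=150°
  direction (-0.8660, 0.5000); cell (4,6); t to first gridline: x 0.4388, y 0.9000 (then +1.1547 / +2.0000)
    (3,6) via x @ 0.4388  # hit
  → r_1 = 0.4388
beam 2: φ=0°, α=195°
  direction (-0.9659, -0.2588); cell (4,6); t to first gridline: x 0.3934, y 2.1250 (then +1.0353 / +3.8637)
    (3,6) via x @ 0.3934  # hit
  → r_2 = 0.3934
beam 3: φ=45°, α=240°
  direction (-0.5000, -0.8660); cell (4,6); t to first gridline: x 0.7600, y 0.6351 (then +2.0000 / +1.1547)
    (4,5) via y @ 0.6351
    (3,5) via x @ 0.7600
    (3,4) via y @ 1.7898
    (2,4) via x @ 2.7600
    (2,3) via y @ 2.9445
    (2,2) via y @ 4.0992  # hit
  → r_3 = 4.0992

ranges = [0.4388, 0.3934, 4.0992]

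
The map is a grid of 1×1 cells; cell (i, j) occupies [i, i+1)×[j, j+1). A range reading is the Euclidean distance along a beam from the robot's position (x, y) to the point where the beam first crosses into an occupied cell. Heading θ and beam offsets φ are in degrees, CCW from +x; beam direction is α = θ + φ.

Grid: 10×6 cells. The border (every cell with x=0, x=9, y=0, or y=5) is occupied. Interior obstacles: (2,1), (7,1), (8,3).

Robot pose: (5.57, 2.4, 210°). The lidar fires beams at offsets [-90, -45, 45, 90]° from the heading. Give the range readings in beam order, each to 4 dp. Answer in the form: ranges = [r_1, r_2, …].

beam 1: φ=-90°, α=120°
  dir = (cos 120°, sin 120°) = (-0.5000, 0.8660); from cell (5,2)
  next x-line at t=1.1400, next y-line at t=0.6928; Δt_x=2.0000, Δt_y=1.1547
    y: enter (5,3) at t=0.6928
    x: enter (4,3) at t=1.1400
    y: enter (4,4) at t=1.8475
    y: enter (4,5) at t=3.0022 ← occupied
  → r_1 = 3.0022
beam 2: φ=-45°, α=165°
  dir = (cos 165°, sin 165°) = (-0.9659, 0.2588); from cell (5,2)
  next x-line at t=0.5901, next y-line at t=2.3182; Δt_x=1.0353, Δt_y=3.8637
    x: enter (4,2) at t=0.5901
    x: enter (3,2) at t=1.6254
    y: enter (3,3) at t=2.3182
    x: enter (2,3) at t=2.6607
    x: enter (1,3) at t=3.6959
    x: enter (0,3) at t=4.7312 ← occupied
  → r_2 = 4.7312
beam 3: φ=45°, α=255°
  dir = (cos 255°, sin 255°) = (-0.2588, -0.9659); from cell (5,2)
  next x-line at t=2.2023, next y-line at t=0.4141; Δt_x=3.8637, Δt_y=1.0353
    y: enter (5,1) at t=0.4141
    y: enter (5,0) at t=1.4494 ← occupied
  → r_3 = 1.4494
beam 4: φ=90°, α=300°
  dir = (cos 300°, sin 300°) = (0.5000, -0.8660); from cell (5,2)
  next x-line at t=0.8600, next y-line at t=0.4619; Δt_x=2.0000, Δt_y=1.1547
    y: enter (5,1) at t=0.4619
    x: enter (6,1) at t=0.8600
    y: enter (6,0) at t=1.6166 ← occupied
  → r_4 = 1.6166

ranges = [3.0022, 4.7312, 1.4494, 1.6166]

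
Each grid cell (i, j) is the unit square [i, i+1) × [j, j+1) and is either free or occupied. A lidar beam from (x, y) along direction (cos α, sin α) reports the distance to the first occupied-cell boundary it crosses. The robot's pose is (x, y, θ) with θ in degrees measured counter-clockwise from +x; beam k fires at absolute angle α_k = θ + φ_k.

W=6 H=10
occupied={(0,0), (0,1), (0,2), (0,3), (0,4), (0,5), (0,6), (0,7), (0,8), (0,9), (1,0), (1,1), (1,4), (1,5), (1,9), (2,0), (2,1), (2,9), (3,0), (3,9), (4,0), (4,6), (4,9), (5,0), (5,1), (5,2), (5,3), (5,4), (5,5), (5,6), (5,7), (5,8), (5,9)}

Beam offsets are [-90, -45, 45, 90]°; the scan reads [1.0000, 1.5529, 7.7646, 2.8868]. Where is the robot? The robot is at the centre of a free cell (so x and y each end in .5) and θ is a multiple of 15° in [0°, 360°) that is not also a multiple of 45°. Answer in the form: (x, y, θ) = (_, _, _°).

Enumerate (i+0.5, j+0.5, θ) over the 27 free cells and 16 admissible headings. For each, cast all 4 beams and compare to the given ranges.
  (4.5, 3.5, 105°): beam 1 = 0.5176 ≠ 1.0000 ✗
  (4.5, 2.5, 105°): beam 1 = 0.5176 ≠ 1.0000 ✗
  (3.5, 8.5, 30°): beam 1 = 1.7321 ≠ 1.0000 ✗
  (4.5, 5.5, 255°): beam 1 = 3.6235 ≠ 1.0000 ✗
  …
  (2.5, 8.5, 240°): r_1=1.0000, r_2=1.5529, r_3=7.7646, r_4=2.8868 — all match ✓
Only this pose fits every beam.

(x, y, θ) = (2.5, 8.5, 240°)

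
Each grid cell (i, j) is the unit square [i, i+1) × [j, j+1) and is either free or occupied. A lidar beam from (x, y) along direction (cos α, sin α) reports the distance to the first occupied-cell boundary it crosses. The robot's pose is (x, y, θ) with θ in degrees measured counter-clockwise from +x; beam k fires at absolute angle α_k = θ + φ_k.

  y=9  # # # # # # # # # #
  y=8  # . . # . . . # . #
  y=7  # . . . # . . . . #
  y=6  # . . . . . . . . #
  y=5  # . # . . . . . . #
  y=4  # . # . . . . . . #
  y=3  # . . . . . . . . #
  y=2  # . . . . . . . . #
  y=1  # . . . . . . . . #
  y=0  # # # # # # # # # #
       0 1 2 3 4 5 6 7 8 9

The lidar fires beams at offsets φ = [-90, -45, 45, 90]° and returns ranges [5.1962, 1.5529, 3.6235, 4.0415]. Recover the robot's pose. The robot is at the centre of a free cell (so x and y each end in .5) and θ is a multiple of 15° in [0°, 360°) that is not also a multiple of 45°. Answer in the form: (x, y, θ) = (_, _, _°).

(x, y, θ) = (4.5, 4.5, 210°)

Candidates: 59 free-cell centres × 16 headings = 944 poses. Raycast each; keep the one whose scan matches to 4 dp.
  (2.5, 2.5, 75°): beam 1 = 5.7956 ≠ 5.1962 ✗
  (1.5, 6.5, 60°): beam 1 = 1.0000 ≠ 5.1962 ✗
  (7.5, 5.5, 300°): beam 1 = 7.5056 ≠ 5.1962 ✗
  (7.5, 2.5, 150°): beam 1 = 3.0000 ≠ 5.1962 ✗
  (8.5, 6.5, 75°): beam 1 = 0.5176 ≠ 5.1962 ✗
  …
  (4.5, 4.5, 210°): r_1=5.1962, r_2=1.5529, r_3=3.6235, r_4=4.0415 — all match ✓
Only this pose fits every beam.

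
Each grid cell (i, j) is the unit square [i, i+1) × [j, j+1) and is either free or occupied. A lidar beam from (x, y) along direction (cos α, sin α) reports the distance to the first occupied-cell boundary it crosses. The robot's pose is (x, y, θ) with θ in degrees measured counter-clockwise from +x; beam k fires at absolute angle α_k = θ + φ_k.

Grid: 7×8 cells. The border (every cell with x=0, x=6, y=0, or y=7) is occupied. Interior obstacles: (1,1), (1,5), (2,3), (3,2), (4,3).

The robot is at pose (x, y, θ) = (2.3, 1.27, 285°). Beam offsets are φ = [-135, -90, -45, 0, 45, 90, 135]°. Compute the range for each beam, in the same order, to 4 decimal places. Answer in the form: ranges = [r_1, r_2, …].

beam 1: φ=-135°, α=150°
  direction (-0.8660, 0.5000); cell (2,1); t to first gridline: x 0.3464, y 1.4600 (then +1.1547 / +2.0000)
    (1,1) via x @ 0.3464  # hit
  → r_1 = 0.3464
beam 2: φ=-90°, α=195°
  direction (-0.9659, -0.2588); cell (2,1); t to first gridline: x 0.3106, y 1.0432 (then +1.0353 / +3.8637)
    (1,1) via x @ 0.3106  # hit
  → r_2 = 0.3106
beam 3: φ=-45°, α=240°
  direction (-0.5000, -0.8660); cell (2,1); t to first gridline: x 0.6000, y 0.3118 (then +2.0000 / +1.1547)
    (2,0) via y @ 0.3118  # hit
  → r_3 = 0.3118
beam 4: φ=0°, α=285°
  direction (0.2588, -0.9659); cell (2,1); t to first gridline: x 2.7046, y 0.2795 (then +3.8637 / +1.0353)
    (2,0) via y @ 0.2795  # hit
  → r_4 = 0.2795
beam 5: φ=45°, α=330°
  direction (0.8660, -0.5000); cell (2,1); t to first gridline: x 0.8083, y 0.5400 (then +1.1547 / +2.0000)
    (2,0) via y @ 0.5400  # hit
  → r_5 = 0.5400
beam 6: φ=90°, α=15°
  direction (0.9659, 0.2588); cell (2,1); t to first gridline: x 0.7247, y 2.8205 (then +1.0353 / +3.8637)
    (3,1) via x @ 0.7247
    (4,1) via x @ 1.7600
    (5,1) via x @ 2.7952
    (5,2) via y @ 2.8205
    (6,2) via x @ 3.8305  # hit
  → r_6 = 3.8305
beam 7: φ=135°, α=60°
  direction (0.5000, 0.8660); cell (2,1); t to first gridline: x 1.4000, y 0.8429 (then +2.0000 / +1.1547)
    (2,2) via y @ 0.8429
    (3,2) via x @ 1.4000  # hit
  → r_7 = 1.4000

ranges = [0.3464, 0.3106, 0.3118, 0.2795, 0.5400, 3.8305, 1.4000]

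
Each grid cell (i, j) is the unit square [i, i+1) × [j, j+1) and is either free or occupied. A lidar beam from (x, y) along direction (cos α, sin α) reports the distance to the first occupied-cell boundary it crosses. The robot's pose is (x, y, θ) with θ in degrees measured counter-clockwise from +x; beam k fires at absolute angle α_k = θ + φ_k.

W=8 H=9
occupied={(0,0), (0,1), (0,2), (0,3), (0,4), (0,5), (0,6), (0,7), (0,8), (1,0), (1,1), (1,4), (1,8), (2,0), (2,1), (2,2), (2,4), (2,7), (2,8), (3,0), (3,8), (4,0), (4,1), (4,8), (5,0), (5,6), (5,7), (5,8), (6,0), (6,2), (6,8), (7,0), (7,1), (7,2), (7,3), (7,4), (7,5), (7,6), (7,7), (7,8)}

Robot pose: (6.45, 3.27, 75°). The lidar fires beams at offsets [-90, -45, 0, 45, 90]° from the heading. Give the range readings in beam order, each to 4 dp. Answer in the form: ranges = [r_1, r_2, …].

beam 1: φ=-90°, α=345°
  d=(0.9659,-0.2588)  start (6,3)  tX=0.5694 tY=1.0432  stride 1/|dx|=1.0353 1/|dy|=3.8637
    cross x-line → (7,3), t=0.5694 (wall)
  → r_1 = 0.5694
beam 2: φ=-45°, α=30°
  d=(0.8660,0.5000)  start (6,3)  tX=0.6351 tY=1.4600  stride 1/|dx|=1.1547 1/|dy|=2.0000
    cross x-line → (7,3), t=0.6351 (wall)
  → r_2 = 0.6351
beam 3: φ=0°, α=75°
  d=(0.2588,0.9659)  start (6,3)  tX=2.1250 tY=0.7558  stride 1/|dx|=3.8637 1/|dy|=1.0353
    cross y-line → (6,4), t=0.7558
    cross y-line → (6,5), t=1.7910
    cross x-line → (7,5), t=2.1250 (wall)
  → r_3 = 2.1250
beam 4: φ=45°, α=120°
  d=(-0.5000,0.8660)  start (6,3)  tX=0.9000 tY=0.8429  stride 1/|dx|=2.0000 1/|dy|=1.1547
    cross y-line → (6,4), t=0.8429
    cross x-line → (5,4), t=0.9000
    cross y-line → (5,5), t=1.9976
    cross x-line → (4,5), t=2.9000
    cross y-line → (4,6), t=3.1523
    cross y-line → (4,7), t=4.3070
    cross x-line → (3,7), t=4.9000
    cross y-line → (3,8), t=5.4617 (wall)
  → r_4 = 5.4617
beam 5: φ=90°, α=165°
  d=(-0.9659,0.2588)  start (6,3)  tX=0.4659 tY=2.8205  stride 1/|dx|=1.0353 1/|dy|=3.8637
    cross x-line → (5,3), t=0.4659
    cross x-line → (4,3), t=1.5012
    cross x-line → (3,3), t=2.5364
    cross y-line → (3,4), t=2.8205
    cross x-line → (2,4), t=3.5717 (wall)
  → r_5 = 3.5717

ranges = [0.5694, 0.6351, 2.1250, 5.4617, 3.5717]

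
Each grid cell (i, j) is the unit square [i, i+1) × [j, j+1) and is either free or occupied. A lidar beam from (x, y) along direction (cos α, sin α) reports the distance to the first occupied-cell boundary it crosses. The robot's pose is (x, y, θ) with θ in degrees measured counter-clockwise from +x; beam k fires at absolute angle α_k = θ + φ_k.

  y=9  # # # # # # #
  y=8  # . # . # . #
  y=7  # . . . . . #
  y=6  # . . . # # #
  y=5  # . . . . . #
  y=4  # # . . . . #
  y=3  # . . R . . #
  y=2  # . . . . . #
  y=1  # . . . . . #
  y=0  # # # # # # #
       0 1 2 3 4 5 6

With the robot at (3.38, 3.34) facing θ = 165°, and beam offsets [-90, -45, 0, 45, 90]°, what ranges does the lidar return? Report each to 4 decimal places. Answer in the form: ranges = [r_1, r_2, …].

beam 1: φ=-90°, α=75°
  cosα=0.2588 sinα=0.9659 | (3,3) | tMaxX 2.3955 tMaxY 0.6833 | tΔX 3.8637 tΔY 1.0353
    t=0.6833 [y] (3,4)
    t=1.7186 [y] (3,5)
    t=2.3955 [x] (4,5)
    t=2.7538 [y] (4,6) — stop
  → r_1 = 2.7538
beam 2: φ=-45°, α=120°
  cosα=-0.5000 sinα=0.8660 | (3,3) | tMaxX 0.7600 tMaxY 0.7621 | tΔX 2.0000 tΔY 1.1547
    t=0.7600 [x] (2,3)
    t=0.7621 [y] (2,4)
    t=1.9168 [y] (2,5)
    t=2.7600 [x] (1,5)
    t=3.0715 [y] (1,6)
    t=4.2262 [y] (1,7)
    t=4.7600 [x] (0,7) — stop
  → r_2 = 4.7600
beam 3: φ=0°, α=165°
  cosα=-0.9659 sinα=0.2588 | (3,3) | tMaxX 0.3934 tMaxY 2.5500 | tΔX 1.0353 tΔY 3.8637
    t=0.3934 [x] (2,3)
    t=1.4287 [x] (1,3)
    t=2.4640 [x] (0,3) — stop
  → r_3 = 2.4640
beam 4: φ=45°, α=210°
  cosα=-0.8660 sinα=-0.5000 | (3,3) | tMaxX 0.4388 tMaxY 0.6800 | tΔX 1.1547 tΔY 2.0000
    t=0.4388 [x] (2,3)
    t=0.6800 [y] (2,2)
    t=1.5935 [x] (1,2)
    t=2.6800 [y] (1,1)
    t=2.7482 [x] (0,1) — stop
  → r_4 = 2.7482
beam 5: φ=90°, α=255°
  cosα=-0.2588 sinα=-0.9659 | (3,3) | tMaxX 1.4682 tMaxY 0.3520 | tΔX 3.8637 tΔY 1.0353
    t=0.3520 [y] (3,2)
    t=1.3873 [y] (3,1)
    t=1.4682 [x] (2,1)
    t=2.4225 [y] (2,0) — stop
  → r_5 = 2.4225

ranges = [2.7538, 4.7600, 2.4640, 2.7482, 2.4225]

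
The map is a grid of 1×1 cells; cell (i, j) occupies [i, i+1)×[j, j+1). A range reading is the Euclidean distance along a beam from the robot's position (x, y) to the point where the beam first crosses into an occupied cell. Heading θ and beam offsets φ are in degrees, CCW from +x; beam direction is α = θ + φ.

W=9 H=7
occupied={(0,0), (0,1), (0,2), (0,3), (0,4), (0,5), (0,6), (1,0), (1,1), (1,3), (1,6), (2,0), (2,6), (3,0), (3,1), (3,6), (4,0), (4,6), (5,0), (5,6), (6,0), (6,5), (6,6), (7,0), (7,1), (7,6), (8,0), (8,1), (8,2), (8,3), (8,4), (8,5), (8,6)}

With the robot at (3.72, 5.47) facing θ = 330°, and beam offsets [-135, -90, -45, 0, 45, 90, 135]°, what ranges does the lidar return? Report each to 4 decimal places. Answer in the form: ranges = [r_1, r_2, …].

ranges = [2.8160, 4.0068, 4.6277, 4.9421, 2.0478, 0.6120, 0.5487]

beam 1: φ=-135°, α=195°
  cosα=-0.9659 sinα=-0.2588 | (3,5) | tMaxX 0.7454 tMaxY 1.8159 | tΔX 1.0353 tΔY 3.8637
    t=0.7454 [x] (2,5)
    t=1.7807 [x] (1,5)
    t=1.8159 [y] (1,4)
    t=2.8160 [x] (0,4) — stop
  → r_1 = 2.8160
beam 2: φ=-90°, α=240°
  cosα=-0.5000 sinα=-0.8660 | (3,5) | tMaxX 1.4400 tMaxY 0.5427 | tΔX 2.0000 tΔY 1.1547
    t=0.5427 [y] (3,4)
    t=1.4400 [x] (2,4)
    t=1.6974 [y] (2,3)
    t=2.8521 [y] (2,2)
    t=3.4400 [x] (1,2)
    t=4.0068 [y] (1,1) — stop
  → r_2 = 4.0068
beam 3: φ=-45°, α=285°
  cosα=0.2588 sinα=-0.9659 | (3,5) | tMaxX 1.0818 tMaxY 0.4866 | tΔX 3.8637 tΔY 1.0353
    t=0.4866 [y] (3,4)
    t=1.0818 [x] (4,4)
    t=1.5219 [y] (4,3)
    t=2.5571 [y] (4,2)
    t=3.5924 [y] (4,1)
    t=4.6277 [y] (4,0) — stop
  → r_3 = 4.6277
beam 4: φ=0°, α=330°
  cosα=0.8660 sinα=-0.5000 | (3,5) | tMaxX 0.3233 tMaxY 0.9400 | tΔX 1.1547 tΔY 2.0000
    t=0.3233 [x] (4,5)
    t=0.9400 [y] (4,4)
    t=1.4780 [x] (5,4)
    t=2.6327 [x] (6,4)
    t=2.9400 [y] (6,3)
    t=3.7874 [x] (7,3)
    t=4.9400 [y] (7,2)
    t=4.9421 [x] (8,2) — stop
  → r_4 = 4.9421
beam 5: φ=45°, α=15°
  cosα=0.9659 sinα=0.2588 | (3,5) | tMaxX 0.2899 tMaxY 2.0478 | tΔX 1.0353 tΔY 3.8637
    t=0.2899 [x] (4,5)
    t=1.3252 [x] (5,5)
    t=2.0478 [y] (5,6) — stop
  → r_5 = 2.0478
beam 6: φ=90°, α=60°
  cosα=0.5000 sinα=0.8660 | (3,5) | tMaxX 0.5600 tMaxY 0.6120 | tΔX 2.0000 tΔY 1.1547
    t=0.5600 [x] (4,5)
    t=0.6120 [y] (4,6) — stop
  → r_6 = 0.6120
beam 7: φ=135°, α=105°
  cosα=-0.2588 sinα=0.9659 | (3,5) | tMaxX 2.7819 tMaxY 0.5487 | tΔX 3.8637 tΔY 1.0353
    t=0.5487 [y] (3,6) — stop
  → r_7 = 0.5487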